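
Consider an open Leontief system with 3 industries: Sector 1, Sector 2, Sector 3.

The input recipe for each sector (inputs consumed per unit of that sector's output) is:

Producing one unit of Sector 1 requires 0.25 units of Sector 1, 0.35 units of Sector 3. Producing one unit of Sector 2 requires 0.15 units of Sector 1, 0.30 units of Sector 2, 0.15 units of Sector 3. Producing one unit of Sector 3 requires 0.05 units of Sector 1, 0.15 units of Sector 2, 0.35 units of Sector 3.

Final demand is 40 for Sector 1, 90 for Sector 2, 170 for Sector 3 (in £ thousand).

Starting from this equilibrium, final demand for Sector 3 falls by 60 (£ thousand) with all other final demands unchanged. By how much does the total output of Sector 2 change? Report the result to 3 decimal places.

Δx_2 = -22.186

I − A =
  [   0.75    -0.15    -0.05]
  [   0.00     0.70    -0.15]
  [  -0.35    -0.15     0.65]
Cofactors of I−A, C_ij = (−1)^(i+j)·(minor ij) (rows/columns in the sector order above):
  C_11 = (0.70)(0.65) − (-0.15)(-0.15) = 0.4325
  C_12 = −[(0.00)(0.65) − (-0.15)(-0.35)] = 0.0525
  C_13 = (0.00)(-0.15) − (0.70)(-0.35) = 0.2450
  C_21 = −[(-0.15)(0.65) − (-0.05)(-0.15)] = 0.1050
  C_22 = (0.75)(0.65) − (-0.05)(-0.35) = 0.4700
  C_23 = −[(0.75)(-0.15) − (-0.15)(-0.35)] = 0.1650
  C_31 = (-0.15)(-0.15) − (-0.05)(0.70) = 0.0575
  C_32 = −[(0.75)(-0.15) − (-0.05)(0.00)] = 0.1125
  C_33 = (0.75)(0.70) − (-0.15)(0.00) = 0.5250
det(I−A) = Σ_j (I−A)_1j·C_1j = (0.75)(0.4325) + (-0.15)(0.0525) + (-0.05)(0.2450) = 0.30425
adj(I−A) = Cᵀ =
  [ 0.4325   0.1050   0.0575]
  [ 0.0525   0.4700   0.1125]
  [ 0.2450   0.1650   0.5250]
(I − A)⁻¹ = adj(I−A) / det(I−A) ≈
  [   1.4215     0.3451     0.1890]
  [   0.1726     1.5448     0.3698]
  [   0.8053     0.5423     1.7256]
Δx = (I − A)⁻¹ Δd with Δd having -60 in the Sector 3 component and 0 elsewhere.
So Δx_2 = L_23 · (-60), where L_23 = adj(I−A)_23 / det(I−A) = 0.1125 / 0.30425.
Δx_2 = 0.1125 × (-60) / 0.30425 = -6.75 / 0.30425 ≈ -22.186.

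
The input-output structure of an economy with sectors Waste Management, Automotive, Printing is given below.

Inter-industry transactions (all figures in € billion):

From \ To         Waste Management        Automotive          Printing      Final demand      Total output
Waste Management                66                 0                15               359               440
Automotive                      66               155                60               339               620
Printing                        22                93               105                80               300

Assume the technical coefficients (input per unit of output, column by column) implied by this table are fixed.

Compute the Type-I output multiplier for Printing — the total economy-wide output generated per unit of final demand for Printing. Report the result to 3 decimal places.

m_P = 2.209

Technical coefficients a_ij = z_ij / X_j:
  a_WW = 66/440 = 0.15, a_AW = 66/440 = 0.15, a_PW = 22/440 = 0.05
  a_WA = 0/620 = 0.00, a_AA = 155/620 = 0.25, a_PA = 93/620 = 0.15
  a_WP = 15/300 = 0.05, a_AP = 60/300 = 0.20, a_PP = 105/300 = 0.35
I − A =
  [   0.85     0.00    -0.05]
  [  -0.15     0.75    -0.20]
  [  -0.05    -0.15     0.65]
Cofactors of I−A, C_ij = (−1)^(i+j)·(minor ij) (rows/columns in the sector order above):
  C_11 = (0.75)(0.65) − (-0.20)(-0.15) = 0.4575
  C_12 = −[(-0.15)(0.65) − (-0.20)(-0.05)] = 0.1075
  C_13 = (-0.15)(-0.15) − (0.75)(-0.05) = 0.0600
  C_21 = −[(0.00)(0.65) − (-0.05)(-0.15)] = 0.0075
  C_22 = (0.85)(0.65) − (-0.05)(-0.05) = 0.5500
  C_23 = −[(0.85)(-0.15) − (0.00)(-0.05)] = 0.1275
  C_31 = (0.00)(-0.20) − (-0.05)(0.75) = 0.0375
  C_32 = −[(0.85)(-0.20) − (-0.05)(-0.15)] = 0.1775
  C_33 = (0.85)(0.75) − (0.00)(-0.15) = 0.6375
det(I−A) = Σ_j (I−A)_1j·C_1j = (0.85)(0.4575) + (0.00)(0.1075) + (-0.05)(0.0600) = 0.385875
adj(I−A) = Cᵀ =
  [ 0.4575   0.0075   0.0375]
  [ 0.1075   0.5500   0.1775]
  [ 0.0600   0.1275   0.6375]
(I − A)⁻¹ = adj(I−A) / det(I−A) ≈
  [   1.1856     0.0194     0.0972]
  [   0.2786     1.4253     0.4600]
  [   0.1555     0.3304     1.6521]
The output multiplier for sector j is the column-j sum of the Leontief inverse (I − A)⁻¹ = adj(I−A) / det(I−A).
Column P of adj(I−A): (0.0375, 0.1775, 0.6375); det(I−A) = 0.385875.
m_P = (0.0375 + 0.1775 + 0.6375) / 0.385875 = 0.8525 / 0.385875 ≈ 2.209.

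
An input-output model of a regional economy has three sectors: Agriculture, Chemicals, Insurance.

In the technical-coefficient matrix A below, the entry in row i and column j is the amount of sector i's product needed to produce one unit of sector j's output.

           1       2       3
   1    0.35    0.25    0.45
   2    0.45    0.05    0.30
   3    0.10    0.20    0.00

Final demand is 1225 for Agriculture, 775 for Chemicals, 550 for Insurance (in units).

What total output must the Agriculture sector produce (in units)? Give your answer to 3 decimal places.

x_1 = 4344.104

I − A =
  [   0.65    -0.25    -0.45]
  [  -0.45     0.95    -0.30]
  [  -0.10    -0.20     1.00]
Cofactors of I−A, C_ij = (−1)^(i+j)·(minor ij) (rows/columns in the sector order above):
  C_11 = (0.95)(1.00) − (-0.30)(-0.20) = 0.8900
  C_12 = −[(-0.45)(1.00) − (-0.30)(-0.10)] = 0.4800
  C_13 = (-0.45)(-0.20) − (0.95)(-0.10) = 0.1850
  C_21 = −[(-0.25)(1.00) − (-0.45)(-0.20)] = 0.3400
  C_22 = (0.65)(1.00) − (-0.45)(-0.10) = 0.6050
  C_23 = −[(0.65)(-0.20) − (-0.25)(-0.10)] = 0.1550
  C_31 = (-0.25)(-0.30) − (-0.45)(0.95) = 0.5025
  C_32 = −[(0.65)(-0.30) − (-0.45)(-0.45)] = 0.3975
  C_33 = (0.65)(0.95) − (-0.25)(-0.45) = 0.5050
det(I−A) = Σ_j (I−A)_1j·C_1j = (0.65)(0.8900) + (-0.25)(0.4800) + (-0.45)(0.1850) = 0.37525
adj(I−A) = Cᵀ =
  [ 0.8900   0.3400   0.5025]
  [ 0.4800   0.6050   0.3975]
  [ 0.1850   0.1550   0.5050]
(I − A)⁻¹ = adj(I−A) / det(I−A) ≈
  [   2.3718     0.9061     1.3391]
  [   1.2791     1.6123     1.0593]
  [   0.4930     0.4131     1.3458]
x = (I − A)⁻¹ d = adj(I−A)·d / det(I−A), with det(I−A) = 0.37525:
  x_1 = (0.8900·1225 + 0.3400·775 + 0.5025·550) / 0.37525 = 1630.125 / 0.37525 ≈ 4344.104
  x_2 = (0.4800·1225 + 0.6050·775 + 0.3975·550) / 0.37525 = 1275.50 / 0.37525 ≈ 3399.067
  x_3 = (0.1850·1225 + 0.1550·775 + 0.5050·550) / 0.37525 = 624.50 / 0.37525 ≈ 1664.224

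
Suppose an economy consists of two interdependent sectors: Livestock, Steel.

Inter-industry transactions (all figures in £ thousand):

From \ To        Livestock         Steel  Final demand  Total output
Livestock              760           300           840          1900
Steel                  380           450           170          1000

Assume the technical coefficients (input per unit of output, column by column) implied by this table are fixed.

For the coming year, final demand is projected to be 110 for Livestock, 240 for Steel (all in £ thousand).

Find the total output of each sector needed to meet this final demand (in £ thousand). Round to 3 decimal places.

x_L = 490.741, x_S = 614.815

Technical coefficients a_ij = z_ij / X_j:
  a_LL = 760/1900 = 0.40, a_SL = 380/1900 = 0.20
  a_LS = 300/1000 = 0.30, a_SS = 450/1000 = 0.45
I − A =
  [   0.60    -0.30]
  [  -0.20     0.55]
det(I−A) = (0.60)(0.55) − (-0.30)(-0.20) = 0.2700
adj(I−A) = [[0.55, 0.30], [0.20, 0.60]]
(I − A)⁻¹ = adj(I−A) / det(I−A) ≈
  [   2.0370     1.1111]
  [   0.7407     2.2222]
x = (I − A)⁻¹ d = adj(I−A)·d / det(I−A), with det(I−A) = 0.2700:
  x_L = (0.55·110 + 0.30·240) / 0.2700 = 132.50 / 0.2700 ≈ 490.741
  x_S = (0.20·110 + 0.60·240) / 0.2700 = 166.00 / 0.2700 ≈ 614.815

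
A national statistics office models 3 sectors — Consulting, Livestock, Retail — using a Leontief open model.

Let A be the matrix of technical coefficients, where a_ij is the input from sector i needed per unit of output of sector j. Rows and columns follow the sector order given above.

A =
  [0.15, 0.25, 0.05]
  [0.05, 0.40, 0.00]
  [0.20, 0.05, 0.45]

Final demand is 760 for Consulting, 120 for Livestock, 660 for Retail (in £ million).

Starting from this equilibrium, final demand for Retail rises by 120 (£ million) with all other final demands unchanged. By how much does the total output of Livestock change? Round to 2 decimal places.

I − A =
  [   0.85    -0.25    -0.05]
  [  -0.05     0.60     0.00]
  [  -0.20    -0.05     0.55]
Cofactors of I−A, C_ij = (−1)^(i+j)·(minor ij) (rows/columns in the sector order above):
  C_11 = (0.60)(0.55) − (0.00)(-0.05) = 0.3300
  C_12 = −[(-0.05)(0.55) − (0.00)(-0.20)] = 0.0275
  C_13 = (-0.05)(-0.05) − (0.60)(-0.20) = 0.1225
  C_21 = −[(-0.25)(0.55) − (-0.05)(-0.05)] = 0.1400
  C_22 = (0.85)(0.55) − (-0.05)(-0.20) = 0.4575
  C_23 = −[(0.85)(-0.05) − (-0.25)(-0.20)] = 0.0925
  C_31 = (-0.25)(0.00) − (-0.05)(0.60) = 0.0300
  C_32 = −[(0.85)(0.00) − (-0.05)(-0.05)] = 0.0025
  C_33 = (0.85)(0.60) − (-0.25)(-0.05) = 0.4975
det(I−A) = Σ_j (I−A)_1j·C_1j = (0.85)(0.3300) + (-0.25)(0.0275) + (-0.05)(0.1225) = 0.2675
adj(I−A) = Cᵀ =
  [ 0.3300   0.1400   0.0300]
  [ 0.0275   0.4575   0.0025]
  [ 0.1225   0.0925   0.4975]
(I − A)⁻¹ = adj(I−A) / det(I−A) ≈
  [   1.2336     0.5234     0.1121]
  [   0.1028     1.7103     0.0093]
  [   0.4579     0.3458     1.8598]
Δx = (I − A)⁻¹ Δd with Δd having +120 in the Retail component and 0 elsewhere.
So Δx_L = L_LR · (+120), where L_LR = adj(I−A)_LR / det(I−A) = 0.0025 / 0.2675.
Δx_L = 0.0025 × (+120) / 0.2675 = 0.30 / 0.2675 ≈ 1.12.

Δx_L = 1.12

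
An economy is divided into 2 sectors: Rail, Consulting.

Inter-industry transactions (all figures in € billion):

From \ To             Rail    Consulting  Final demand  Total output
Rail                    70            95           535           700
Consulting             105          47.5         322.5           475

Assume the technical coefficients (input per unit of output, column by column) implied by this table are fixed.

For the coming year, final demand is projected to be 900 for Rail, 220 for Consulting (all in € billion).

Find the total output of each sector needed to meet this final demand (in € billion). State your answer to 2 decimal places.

Technical coefficients a_ij = z_ij / X_j:
  a_RR = 70/700 = 0.10, a_CR = 105/700 = 0.15
  a_RC = 95/475 = 0.20, a_CC = 47.5/475 = 0.10
I − A =
  [   0.90    -0.20]
  [  -0.15     0.90]
det(I−A) = (0.90)(0.90) − (-0.20)(-0.15) = 0.7800
adj(I−A) = [[0.90, 0.20], [0.15, 0.90]]
(I − A)⁻¹ = adj(I−A) / det(I−A) ≈
  [   1.1538     0.2564]
  [   0.1923     1.1538]
x = (I − A)⁻¹ d = adj(I−A)·d / det(I−A), with det(I−A) = 0.7800:
  x_R = (0.90·900 + 0.20·220) / 0.7800 = 854.00 / 0.7800 ≈ 1094.87
  x_C = (0.15·900 + 0.90·220) / 0.7800 = 333.00 / 0.7800 ≈ 426.92

x_R = 1094.87, x_C = 426.92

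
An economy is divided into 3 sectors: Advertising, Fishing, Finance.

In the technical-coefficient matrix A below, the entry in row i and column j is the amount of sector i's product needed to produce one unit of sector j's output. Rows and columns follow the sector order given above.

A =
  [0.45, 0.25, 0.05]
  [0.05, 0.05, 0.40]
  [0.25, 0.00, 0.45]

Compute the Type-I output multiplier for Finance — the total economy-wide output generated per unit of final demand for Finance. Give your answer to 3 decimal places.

I − A =
  [   0.55    -0.25    -0.05]
  [  -0.05     0.95    -0.40]
  [  -0.25     0.00     0.55]
Cofactors of I−A, C_ij = (−1)^(i+j)·(minor ij) (rows/columns in the sector order above):
  C_11 = (0.95)(0.55) − (-0.40)(0.00) = 0.5225
  C_12 = −[(-0.05)(0.55) − (-0.40)(-0.25)] = 0.1275
  C_13 = (-0.05)(0.00) − (0.95)(-0.25) = 0.2375
  C_21 = −[(-0.25)(0.55) − (-0.05)(0.00)] = 0.1375
  C_22 = (0.55)(0.55) − (-0.05)(-0.25) = 0.2900
  C_23 = −[(0.55)(0.00) − (-0.25)(-0.25)] = 0.0625
  C_31 = (-0.25)(-0.40) − (-0.05)(0.95) = 0.1475
  C_32 = −[(0.55)(-0.40) − (-0.05)(-0.05)] = 0.2225
  C_33 = (0.55)(0.95) − (-0.25)(-0.05) = 0.5100
det(I−A) = Σ_j (I−A)_1j·C_1j = (0.55)(0.5225) + (-0.25)(0.1275) + (-0.05)(0.2375) = 0.243625
adj(I−A) = Cᵀ =
  [ 0.5225   0.1375   0.1475]
  [ 0.1275   0.2900   0.2225]
  [ 0.2375   0.0625   0.5100]
(I − A)⁻¹ = adj(I−A) / det(I−A) ≈
  [   2.1447     0.5644     0.6054]
  [   0.5233     1.1904     0.9133]
  [   0.9749     0.2565     2.0934]
The output multiplier for sector j is the column-j sum of the Leontief inverse (I − A)⁻¹ = adj(I−A) / det(I−A).
Column 3 of adj(I−A): (0.1475, 0.2225, 0.5100); det(I−A) = 0.243625.
m_3 = (0.1475 + 0.2225 + 0.5100) / 0.243625 = 0.88 / 0.243625 ≈ 3.612.

m_3 = 3.612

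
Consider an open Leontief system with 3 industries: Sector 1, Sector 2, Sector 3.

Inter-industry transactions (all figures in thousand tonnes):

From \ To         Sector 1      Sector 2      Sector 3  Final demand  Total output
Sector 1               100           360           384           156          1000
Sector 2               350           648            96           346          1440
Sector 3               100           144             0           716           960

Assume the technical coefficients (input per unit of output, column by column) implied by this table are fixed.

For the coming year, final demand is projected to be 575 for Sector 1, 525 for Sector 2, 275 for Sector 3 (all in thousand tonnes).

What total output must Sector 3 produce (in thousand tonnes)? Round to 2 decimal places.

Technical coefficients a_ij = z_ij / X_j:
  a_11 = 100/1000 = 0.10, a_21 = 350/1000 = 0.35, a_31 = 100/1000 = 0.10
  a_12 = 360/1440 = 0.25, a_22 = 648/1440 = 0.45, a_32 = 144/1440 = 0.10
  a_13 = 384/960 = 0.40, a_23 = 96/960 = 0.10, a_33 = 0/960 = 0.00
I − A =
  [   0.90    -0.25    -0.40]
  [  -0.35     0.55    -0.10]
  [  -0.10    -0.10     1.00]
Cofactors of I−A, C_ij = (−1)^(i+j)·(minor ij) (rows/columns in the sector order above):
  C_11 = (0.55)(1.00) − (-0.10)(-0.10) = 0.5400
  C_12 = −[(-0.35)(1.00) − (-0.10)(-0.10)] = 0.3600
  C_13 = (-0.35)(-0.10) − (0.55)(-0.10) = 0.0900
  C_21 = −[(-0.25)(1.00) − (-0.40)(-0.10)] = 0.2900
  C_22 = (0.90)(1.00) − (-0.40)(-0.10) = 0.8600
  C_23 = −[(0.90)(-0.10) − (-0.25)(-0.10)] = 0.1150
  C_31 = (-0.25)(-0.10) − (-0.40)(0.55) = 0.2450
  C_32 = −[(0.90)(-0.10) − (-0.40)(-0.35)] = 0.2300
  C_33 = (0.90)(0.55) − (-0.25)(-0.35) = 0.4075
det(I−A) = Σ_j (I−A)_1j·C_1j = (0.90)(0.5400) + (-0.25)(0.3600) + (-0.40)(0.0900) = 0.3600
adj(I−A) = Cᵀ =
  [ 0.5400   0.2900   0.2450]
  [ 0.3600   0.8600   0.2300]
  [ 0.0900   0.1150   0.4075]
(I − A)⁻¹ = adj(I−A) / det(I−A) ≈
  [   1.5000     0.8056     0.6806]
  [   1.0000     2.3889     0.6389]
  [   0.2500     0.3194     1.1319]
x = (I − A)⁻¹ d = adj(I−A)·d / det(I−A), with det(I−A) = 0.3600:
  x_1 = (0.5400·575 + 0.2900·525 + 0.2450·275) / 0.3600 = 530.125 / 0.3600 ≈ 1472.57
  x_2 = (0.3600·575 + 0.8600·525 + 0.2300·275) / 0.3600 = 721.75 / 0.3600 ≈ 2004.86
  x_3 = (0.0900·575 + 0.1150·525 + 0.4075·275) / 0.3600 = 224.1875 / 0.3600 ≈ 622.74

x_3 = 622.74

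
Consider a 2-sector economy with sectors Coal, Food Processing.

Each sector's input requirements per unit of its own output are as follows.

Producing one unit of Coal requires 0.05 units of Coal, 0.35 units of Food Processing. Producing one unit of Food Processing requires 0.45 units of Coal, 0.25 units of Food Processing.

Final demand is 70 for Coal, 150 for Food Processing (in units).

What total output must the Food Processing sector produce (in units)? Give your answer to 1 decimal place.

x_F = 300.9

I − A =
  [   0.95    -0.45]
  [  -0.35     0.75]
det(I−A) = (0.95)(0.75) − (-0.45)(-0.35) = 0.5550
adj(I−A) = [[0.75, 0.45], [0.35, 0.95]]
(I − A)⁻¹ = adj(I−A) / det(I−A) ≈
  [   1.3514     0.8108]
  [   0.6306     1.7117]
x = (I − A)⁻¹ d = adj(I−A)·d / det(I−A), with det(I−A) = 0.5550:
  x_C = (0.75·70 + 0.45·150) / 0.5550 = 120.00 / 0.5550 ≈ 216.2
  x_F = (0.35·70 + 0.95·150) / 0.5550 = 167.00 / 0.5550 ≈ 300.9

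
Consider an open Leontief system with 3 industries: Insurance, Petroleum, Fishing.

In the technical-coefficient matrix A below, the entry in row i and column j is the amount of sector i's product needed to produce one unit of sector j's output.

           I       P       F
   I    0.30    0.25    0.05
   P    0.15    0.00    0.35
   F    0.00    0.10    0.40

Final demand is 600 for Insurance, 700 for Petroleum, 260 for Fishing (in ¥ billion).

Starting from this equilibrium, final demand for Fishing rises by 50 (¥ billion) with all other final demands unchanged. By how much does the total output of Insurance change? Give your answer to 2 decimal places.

Δx_I = 18.47

I − A =
  [   0.70    -0.25    -0.05]
  [  -0.15     1.00    -0.35]
  [   0.00    -0.10     0.60]
Cofactors of I−A, C_ij = (−1)^(i+j)·(minor ij) (rows/columns in the sector order above):
  C_11 = (1.00)(0.60) − (-0.35)(-0.10) = 0.5650
  C_12 = −[(-0.15)(0.60) − (-0.35)(0.00)] = 0.0900
  C_13 = (-0.15)(-0.10) − (1.00)(0.00) = 0.0150
  C_21 = −[(-0.25)(0.60) − (-0.05)(-0.10)] = 0.1550
  C_22 = (0.70)(0.60) − (-0.05)(0.00) = 0.4200
  C_23 = −[(0.70)(-0.10) − (-0.25)(0.00)] = 0.0700
  C_31 = (-0.25)(-0.35) − (-0.05)(1.00) = 0.1375
  C_32 = −[(0.70)(-0.35) − (-0.05)(-0.15)] = 0.2525
  C_33 = (0.70)(1.00) − (-0.25)(-0.15) = 0.6625
det(I−A) = Σ_j (I−A)_1j·C_1j = (0.70)(0.5650) + (-0.25)(0.0900) + (-0.05)(0.0150) = 0.37225
adj(I−A) = Cᵀ =
  [ 0.5650   0.1550   0.1375]
  [ 0.0900   0.4200   0.2525]
  [ 0.0150   0.0700   0.6625]
(I − A)⁻¹ = adj(I−A) / det(I−A) ≈
  [   1.5178     0.4164     0.3694]
  [   0.2418     1.1283     0.6783]
  [   0.0403     0.1880     1.7797]
Δx = (I − A)⁻¹ Δd with Δd having +50 in the Fishing component and 0 elsewhere.
So Δx_I = L_IF · (+50), where L_IF = adj(I−A)_IF / det(I−A) = 0.1375 / 0.37225.
Δx_I = 0.1375 × (+50) / 0.37225 = 6.875 / 0.37225 ≈ 18.47.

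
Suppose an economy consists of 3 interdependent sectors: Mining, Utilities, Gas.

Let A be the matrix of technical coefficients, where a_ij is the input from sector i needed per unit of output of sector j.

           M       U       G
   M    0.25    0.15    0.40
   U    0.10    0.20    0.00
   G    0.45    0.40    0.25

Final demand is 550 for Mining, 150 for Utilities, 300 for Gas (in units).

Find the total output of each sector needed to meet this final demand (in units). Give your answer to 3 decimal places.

x_M = 1674.888, x_U = 396.861, x_G = 1616.592

I − A =
  [   0.75    -0.15    -0.40]
  [  -0.10     0.80     0.00]
  [  -0.45    -0.40     0.75]
Cofactors of I−A, C_ij = (−1)^(i+j)·(minor ij) (rows/columns in the sector order above):
  C_11 = (0.80)(0.75) − (0.00)(-0.40) = 0.6000
  C_12 = −[(-0.10)(0.75) − (0.00)(-0.45)] = 0.0750
  C_13 = (-0.10)(-0.40) − (0.80)(-0.45) = 0.4000
  C_21 = −[(-0.15)(0.75) − (-0.40)(-0.40)] = 0.2725
  C_22 = (0.75)(0.75) − (-0.40)(-0.45) = 0.3825
  C_23 = −[(0.75)(-0.40) − (-0.15)(-0.45)] = 0.3675
  C_31 = (-0.15)(0.00) − (-0.40)(0.80) = 0.3200
  C_32 = −[(0.75)(0.00) − (-0.40)(-0.10)] = 0.0400
  C_33 = (0.75)(0.80) − (-0.15)(-0.10) = 0.5850
det(I−A) = Σ_j (I−A)_1j·C_1j = (0.75)(0.6000) + (-0.15)(0.0750) + (-0.40)(0.4000) = 0.27875
adj(I−A) = Cᵀ =
  [ 0.6000   0.2725   0.3200]
  [ 0.0750   0.3825   0.0400]
  [ 0.4000   0.3675   0.5850]
(I − A)⁻¹ = adj(I−A) / det(I−A) ≈
  [   2.1525     0.9776     1.1480]
  [   0.2691     1.3722     0.1435]
  [   1.4350     1.3184     2.0987]
x = (I − A)⁻¹ d = adj(I−A)·d / det(I−A), with det(I−A) = 0.27875:
  x_M = (0.6000·550 + 0.2725·150 + 0.3200·300) / 0.27875 = 466.875 / 0.27875 ≈ 1674.888
  x_U = (0.0750·550 + 0.3825·150 + 0.0400·300) / 0.27875 = 110.625 / 0.27875 ≈ 396.861
  x_G = (0.4000·550 + 0.3675·150 + 0.5850·300) / 0.27875 = 450.625 / 0.27875 ≈ 1616.592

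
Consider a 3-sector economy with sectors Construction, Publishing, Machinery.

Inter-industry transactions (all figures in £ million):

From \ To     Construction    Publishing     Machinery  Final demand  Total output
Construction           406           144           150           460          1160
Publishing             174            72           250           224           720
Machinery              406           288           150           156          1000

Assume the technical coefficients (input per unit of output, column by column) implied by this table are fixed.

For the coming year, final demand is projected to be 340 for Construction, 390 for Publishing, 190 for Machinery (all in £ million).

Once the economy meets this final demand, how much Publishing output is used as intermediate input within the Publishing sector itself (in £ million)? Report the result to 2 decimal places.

Technical coefficients a_ij = z_ij / X_j:
  a_11 = 406/1160 = 0.35, a_21 = 174/1160 = 0.15, a_31 = 406/1160 = 0.35
  a_12 = 144/720 = 0.20, a_22 = 72/720 = 0.10, a_32 = 288/720 = 0.40
  a_13 = 150/1000 = 0.15, a_23 = 250/1000 = 0.25, a_33 = 150/1000 = 0.15
I − A =
  [   0.65    -0.20    -0.15]
  [  -0.15     0.90    -0.25]
  [  -0.35    -0.40     0.85]
Cofactors of I−A, C_ij = (−1)^(i+j)·(minor ij) (rows/columns in the sector order above):
  C_11 = (0.90)(0.85) − (-0.25)(-0.40) = 0.6650
  C_12 = −[(-0.15)(0.85) − (-0.25)(-0.35)] = 0.2150
  C_13 = (-0.15)(-0.40) − (0.90)(-0.35) = 0.3750
  C_21 = −[(-0.20)(0.85) − (-0.15)(-0.40)] = 0.2300
  C_22 = (0.65)(0.85) − (-0.15)(-0.35) = 0.5000
  C_23 = −[(0.65)(-0.40) − (-0.20)(-0.35)] = 0.3300
  C_31 = (-0.20)(-0.25) − (-0.15)(0.90) = 0.1850
  C_32 = −[(0.65)(-0.25) − (-0.15)(-0.15)] = 0.1850
  C_33 = (0.65)(0.90) − (-0.20)(-0.15) = 0.5550
det(I−A) = Σ_j (I−A)_1j·C_1j = (0.65)(0.6650) + (-0.20)(0.2150) + (-0.15)(0.3750) = 0.3330
adj(I−A) = Cᵀ =
  [ 0.6650   0.2300   0.1850]
  [ 0.2150   0.5000   0.1850]
  [ 0.3750   0.3300   0.5550]
(I − A)⁻¹ = adj(I−A) / det(I−A) ≈
  [   1.9970     0.6907     0.5556]
  [   0.6456     1.5015     0.5556]
  [   1.1261     0.9910     1.6667]
First solve x = (I − A)⁻¹ d = adj(I−A)·d / det(I−A); in particular x_2 = (0.2150·340 + 0.5000·390 + 0.1850·190) / 0.3330 = 303.25 / 0.3330 ≈ 910.6607.
Intermediate flow from 2 to 2: z_22 = a_22 · x_2 = 0.10 × 303.25 / 0.3330 = 30.325 / 0.3330 ≈ 91.07.

z_22 = 91.07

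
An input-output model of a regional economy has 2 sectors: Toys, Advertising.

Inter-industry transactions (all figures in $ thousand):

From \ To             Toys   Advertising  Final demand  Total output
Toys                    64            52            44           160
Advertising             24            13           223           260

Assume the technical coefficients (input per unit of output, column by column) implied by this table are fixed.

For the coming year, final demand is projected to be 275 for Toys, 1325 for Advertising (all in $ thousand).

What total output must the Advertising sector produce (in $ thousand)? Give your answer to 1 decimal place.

x_2 = 1548.6

Technical coefficients a_ij = z_ij / X_j:
  a_11 = 64/160 = 0.40, a_21 = 24/160 = 0.15
  a_12 = 52/260 = 0.20, a_22 = 13/260 = 0.05
I − A =
  [   0.60    -0.20]
  [  -0.15     0.95]
det(I−A) = (0.60)(0.95) − (-0.20)(-0.15) = 0.5400
adj(I−A) = [[0.95, 0.20], [0.15, 0.60]]
(I − A)⁻¹ = adj(I−A) / det(I−A) ≈
  [   1.7593     0.3704]
  [   0.2778     1.1111]
x = (I − A)⁻¹ d = adj(I−A)·d / det(I−A), with det(I−A) = 0.5400:
  x_1 = (0.95·275 + 0.20·1325) / 0.5400 = 526.25 / 0.5400 ≈ 974.5
  x_2 = (0.15·275 + 0.60·1325) / 0.5400 = 836.25 / 0.5400 ≈ 1548.6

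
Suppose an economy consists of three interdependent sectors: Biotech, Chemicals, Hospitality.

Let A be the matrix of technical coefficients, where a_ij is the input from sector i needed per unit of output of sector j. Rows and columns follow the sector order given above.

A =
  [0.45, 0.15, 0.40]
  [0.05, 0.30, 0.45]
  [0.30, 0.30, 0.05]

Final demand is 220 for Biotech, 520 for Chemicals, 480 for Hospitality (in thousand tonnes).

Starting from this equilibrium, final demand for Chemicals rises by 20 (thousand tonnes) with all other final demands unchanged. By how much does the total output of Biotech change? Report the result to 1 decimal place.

I − A =
  [   0.55    -0.15    -0.40]
  [  -0.05     0.70    -0.45]
  [  -0.30    -0.30     0.95]
Cofactors of I−A, C_ij = (−1)^(i+j)·(minor ij) (rows/columns in the sector order above):
  C_11 = (0.70)(0.95) − (-0.45)(-0.30) = 0.5300
  C_12 = −[(-0.05)(0.95) − (-0.45)(-0.30)] = 0.1825
  C_13 = (-0.05)(-0.30) − (0.70)(-0.30) = 0.2250
  C_21 = −[(-0.15)(0.95) − (-0.40)(-0.30)] = 0.2625
  C_22 = (0.55)(0.95) − (-0.40)(-0.30) = 0.4025
  C_23 = −[(0.55)(-0.30) − (-0.15)(-0.30)] = 0.2100
  C_31 = (-0.15)(-0.45) − (-0.40)(0.70) = 0.3475
  C_32 = −[(0.55)(-0.45) − (-0.40)(-0.05)] = 0.2675
  C_33 = (0.55)(0.70) − (-0.15)(-0.05) = 0.3775
det(I−A) = Σ_j (I−A)_1j·C_1j = (0.55)(0.5300) + (-0.15)(0.1825) + (-0.40)(0.2250) = 0.174125
adj(I−A) = Cᵀ =
  [ 0.5300   0.2625   0.3475]
  [ 0.1825   0.4025   0.2675]
  [ 0.2250   0.2100   0.3775]
(I − A)⁻¹ = adj(I−A) / det(I−A) ≈
  [   3.0438     1.5075     1.9957]
  [   1.0481     2.3116     1.5363]
  [   1.2922     1.2060     2.1680]
Δx = (I − A)⁻¹ Δd with Δd having +20 in the Chemicals component and 0 elsewhere.
So Δx_B = L_BC · (+20), where L_BC = adj(I−A)_BC / det(I−A) = 0.2625 / 0.174125.
Δx_B = 0.2625 × (+20) / 0.174125 = 5.25 / 0.174125 ≈ 30.2.

Δx_B = 30.2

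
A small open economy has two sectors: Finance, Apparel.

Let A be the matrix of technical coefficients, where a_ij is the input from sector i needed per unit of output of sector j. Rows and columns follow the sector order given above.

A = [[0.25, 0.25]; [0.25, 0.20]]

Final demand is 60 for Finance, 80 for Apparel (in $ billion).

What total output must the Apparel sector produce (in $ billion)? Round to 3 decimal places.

x_A = 139.535

I − A =
  [   0.75    -0.25]
  [  -0.25     0.80]
det(I−A) = (0.75)(0.80) − (-0.25)(-0.25) = 0.5375
adj(I−A) = [[0.80, 0.25], [0.25, 0.75]]
(I − A)⁻¹ = adj(I−A) / det(I−A) ≈
  [   1.4884     0.4651]
  [   0.4651     1.3953]
x = (I − A)⁻¹ d = adj(I−A)·d / det(I−A), with det(I−A) = 0.5375:
  x_F = (0.80·60 + 0.25·80) / 0.5375 = 68.00 / 0.5375 ≈ 126.512
  x_A = (0.25·60 + 0.75·80) / 0.5375 = 75.00 / 0.5375 ≈ 139.535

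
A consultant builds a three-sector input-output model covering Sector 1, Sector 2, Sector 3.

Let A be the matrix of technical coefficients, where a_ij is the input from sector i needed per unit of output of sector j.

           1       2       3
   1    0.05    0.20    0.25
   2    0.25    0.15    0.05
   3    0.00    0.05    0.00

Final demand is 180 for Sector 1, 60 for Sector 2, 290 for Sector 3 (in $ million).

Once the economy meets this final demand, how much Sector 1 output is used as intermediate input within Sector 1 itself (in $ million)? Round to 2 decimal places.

z_11 = 15.28

I − A =
  [   0.95    -0.20    -0.25]
  [  -0.25     0.85    -0.05]
  [   0.00    -0.05     1.00]
Cofactors of I−A, C_ij = (−1)^(i+j)·(minor ij) (rows/columns in the sector order above):
  C_11 = (0.85)(1.00) − (-0.05)(-0.05) = 0.8475
  C_12 = −[(-0.25)(1.00) − (-0.05)(0.00)] = 0.2500
  C_13 = (-0.25)(-0.05) − (0.85)(0.00) = 0.0125
  C_21 = −[(-0.20)(1.00) − (-0.25)(-0.05)] = 0.2125
  C_22 = (0.95)(1.00) − (-0.25)(0.00) = 0.9500
  C_23 = −[(0.95)(-0.05) − (-0.20)(0.00)] = 0.0475
  C_31 = (-0.20)(-0.05) − (-0.25)(0.85) = 0.2225
  C_32 = −[(0.95)(-0.05) − (-0.25)(-0.25)] = 0.1100
  C_33 = (0.95)(0.85) − (-0.20)(-0.25) = 0.7575
det(I−A) = Σ_j (I−A)_1j·C_1j = (0.95)(0.8475) + (-0.20)(0.2500) + (-0.25)(0.0125) = 0.7520
adj(I−A) = Cᵀ =
  [ 0.8475   0.2125   0.2225]
  [ 0.2500   0.9500   0.1100]
  [ 0.0125   0.0475   0.7575]
(I − A)⁻¹ = adj(I−A) / det(I−A) ≈
  [   1.1270     0.2826     0.2959]
  [   0.3324     1.2633     0.1463]
  [   0.0166     0.0632     1.0073]
First solve x = (I − A)⁻¹ d = adj(I−A)·d / det(I−A); in particular x_1 = (0.8475·180 + 0.2125·60 + 0.2225·290) / 0.7520 = 229.825 / 0.7520 ≈ 305.6184.
Intermediate flow from 1 to 1: z_11 = a_11 · x_1 = 0.05 × 229.825 / 0.7520 = 11.49125 / 0.7520 ≈ 15.28.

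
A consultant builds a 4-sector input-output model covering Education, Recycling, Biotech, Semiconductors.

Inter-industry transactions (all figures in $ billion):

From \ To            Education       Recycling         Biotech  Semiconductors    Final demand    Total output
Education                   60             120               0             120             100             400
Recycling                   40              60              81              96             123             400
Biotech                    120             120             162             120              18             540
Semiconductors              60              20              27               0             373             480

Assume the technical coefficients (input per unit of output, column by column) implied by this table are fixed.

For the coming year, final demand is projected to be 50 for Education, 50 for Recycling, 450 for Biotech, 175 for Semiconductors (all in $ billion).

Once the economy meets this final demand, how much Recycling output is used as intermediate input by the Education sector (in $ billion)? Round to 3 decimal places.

Technical coefficients a_ij = z_ij / X_j:
  a_EE = 60/400 = 0.15, a_RE = 40/400 = 0.10, a_BE = 120/400 = 0.30, a_SE = 60/400 = 0.15
  a_ER = 120/400 = 0.30, a_RR = 60/400 = 0.15, a_BR = 120/400 = 0.30, a_SR = 20/400 = 0.05
  a_EB = 0/540 = 0.00, a_RB = 81/540 = 0.15, a_BB = 162/540 = 0.30, a_SB = 27/540 = 0.05
  a_ES = 120/480 = 0.25, a_RS = 96/480 = 0.20, a_BS = 120/480 = 0.25, a_SS = 0/480 = 0.00
I − A =
  [   0.85    -0.30     0.00    -0.25]
  [  -0.10     0.85    -0.15    -0.20]
  [  -0.30    -0.30     0.70    -0.25]
  [  -0.15    -0.05    -0.05     1.00]
Compute the cofactors C_ij = (−1)^(i+j)·(3×3 minor ij) of I−A; the adjugate is their transpose:
adj(I−A) = Cᵀ =
  [ 0.527500   0.218750   0.060500   0.190750]
  [ 0.143375   0.554375   0.131625   0.179625]
  [ 0.324125   0.359375   0.641875   0.313375]
  [ 0.102500   0.078500   0.047750   0.433000]
det(I−A) = Σ_j (I−A)_1j·C_1j = (0.85)(0.527500) + (-0.30)(0.143375) + (0.00)(0.324125) + (-0.25)(0.102500) = 0.3797375
(I − A)⁻¹ = adj(I−A) / det(I−A) ≈
  [   1.3891     0.5761     0.1593     0.5023]
  [   0.3776     1.4599     0.3466     0.4730]
  [   0.8536     0.9464     1.6903     0.8252]
  [   0.2699     0.2067     0.1257     1.1403]
First solve x = (I − A)⁻¹ d = adj(I−A)·d / det(I−A); in particular x_E = (0.527500·50 + 0.218750·50 + 0.060500·450 + 0.190750·175) / 0.3797375 = 97.91875 / 0.3797375 ≈ 257.85905.
Intermediate flow from R to E: z_RE = a_RE · x_E = 0.10 × 97.91875 / 0.3797375 = 9.791875 / 0.3797375 ≈ 25.786.

z_RE = 25.786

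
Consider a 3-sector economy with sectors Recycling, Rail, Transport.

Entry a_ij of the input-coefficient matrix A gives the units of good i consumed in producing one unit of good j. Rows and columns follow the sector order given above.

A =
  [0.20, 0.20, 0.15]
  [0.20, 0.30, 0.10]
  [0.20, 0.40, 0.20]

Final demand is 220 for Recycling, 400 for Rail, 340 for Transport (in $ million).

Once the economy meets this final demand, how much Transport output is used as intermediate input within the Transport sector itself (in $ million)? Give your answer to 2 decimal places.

I − A =
  [   0.80    -0.20    -0.15]
  [  -0.20     0.70    -0.10]
  [  -0.20    -0.40     0.80]
Cofactors of I−A, C_ij = (−1)^(i+j)·(minor ij) (rows/columns in the sector order above):
  C_11 = (0.70)(0.80) − (-0.10)(-0.40) = 0.5200
  C_12 = −[(-0.20)(0.80) − (-0.10)(-0.20)] = 0.1800
  C_13 = (-0.20)(-0.40) − (0.70)(-0.20) = 0.2200
  C_21 = −[(-0.20)(0.80) − (-0.15)(-0.40)] = 0.2200
  C_22 = (0.80)(0.80) − (-0.15)(-0.20) = 0.6100
  C_23 = −[(0.80)(-0.40) − (-0.20)(-0.20)] = 0.3600
  C_31 = (-0.20)(-0.10) − (-0.15)(0.70) = 0.1250
  C_32 = −[(0.80)(-0.10) − (-0.15)(-0.20)] = 0.1100
  C_33 = (0.80)(0.70) − (-0.20)(-0.20) = 0.5200
det(I−A) = Σ_j (I−A)_1j·C_1j = (0.80)(0.5200) + (-0.20)(0.1800) + (-0.15)(0.2200) = 0.3470
adj(I−A) = Cᵀ =
  [ 0.5200   0.2200   0.1250]
  [ 0.1800   0.6100   0.1100]
  [ 0.2200   0.3600   0.5200]
(I − A)⁻¹ = adj(I−A) / det(I−A) ≈
  [   1.4986     0.6340     0.3602]
  [   0.5187     1.7579     0.3170]
  [   0.6340     1.0375     1.4986]
First solve x = (I − A)⁻¹ d = adj(I−A)·d / det(I−A); in particular x_3 = (0.2200·220 + 0.3600·400 + 0.5200·340) / 0.3470 = 369.20 / 0.3470 ≈ 1063.9769.
Intermediate flow from 3 to 3: z_33 = a_33 · x_3 = 0.20 × 369.20 / 0.3470 = 73.84 / 0.3470 ≈ 212.80.

z_33 = 212.80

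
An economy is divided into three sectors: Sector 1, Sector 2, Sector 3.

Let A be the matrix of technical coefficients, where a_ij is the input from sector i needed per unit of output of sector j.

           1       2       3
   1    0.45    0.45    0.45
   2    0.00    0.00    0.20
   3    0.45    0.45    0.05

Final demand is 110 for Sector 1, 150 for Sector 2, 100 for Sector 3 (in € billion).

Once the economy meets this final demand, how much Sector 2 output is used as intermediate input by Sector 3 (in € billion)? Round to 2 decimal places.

z_23 = 149.57

I − A =
  [   0.55    -0.45    -0.45]
  [   0.00     1.00    -0.20]
  [  -0.45    -0.45     0.95]
Cofactors of I−A, C_ij = (−1)^(i+j)·(minor ij) (rows/columns in the sector order above):
  C_11 = (1.00)(0.95) − (-0.20)(-0.45) = 0.8600
  C_12 = −[(0.00)(0.95) − (-0.20)(-0.45)] = 0.0900
  C_13 = (0.00)(-0.45) − (1.00)(-0.45) = 0.4500
  C_21 = −[(-0.45)(0.95) − (-0.45)(-0.45)] = 0.6300
  C_22 = (0.55)(0.95) − (-0.45)(-0.45) = 0.3200
  C_23 = −[(0.55)(-0.45) − (-0.45)(-0.45)] = 0.4500
  C_31 = (-0.45)(-0.20) − (-0.45)(1.00) = 0.5400
  C_32 = −[(0.55)(-0.20) − (-0.45)(0.00)] = 0.1100
  C_33 = (0.55)(1.00) − (-0.45)(0.00) = 0.5500
det(I−A) = Σ_j (I−A)_1j·C_1j = (0.55)(0.8600) + (-0.45)(0.0900) + (-0.45)(0.4500) = 0.2300
adj(I−A) = Cᵀ =
  [ 0.8600   0.6300   0.5400]
  [ 0.0900   0.3200   0.1100]
  [ 0.4500   0.4500   0.5500]
(I − A)⁻¹ = adj(I−A) / det(I−A) ≈
  [   3.7391     2.7391     2.3478]
  [   0.3913     1.3913     0.4783]
  [   1.9565     1.9565     2.3913]
First solve x = (I − A)⁻¹ d = adj(I−A)·d / det(I−A); in particular x_3 = (0.4500·110 + 0.4500·150 + 0.5500·100) / 0.2300 = 172.00 / 0.2300 ≈ 747.8261.
Intermediate flow from 2 to 3: z_23 = a_23 · x_3 = 0.20 × 172.00 / 0.2300 = 34.40 / 0.2300 ≈ 149.57.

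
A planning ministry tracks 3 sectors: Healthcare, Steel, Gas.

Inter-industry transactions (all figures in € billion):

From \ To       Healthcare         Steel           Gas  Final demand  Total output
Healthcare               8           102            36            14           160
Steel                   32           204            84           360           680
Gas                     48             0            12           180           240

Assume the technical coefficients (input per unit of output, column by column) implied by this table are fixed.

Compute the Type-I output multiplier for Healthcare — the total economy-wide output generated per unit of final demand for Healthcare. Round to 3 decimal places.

Technical coefficients a_ij = z_ij / X_j:
  a_11 = 8/160 = 0.05, a_21 = 32/160 = 0.20, a_31 = 48/160 = 0.30
  a_12 = 102/680 = 0.15, a_22 = 204/680 = 0.30, a_32 = 0/680 = 0.00
  a_13 = 36/240 = 0.15, a_23 = 84/240 = 0.35, a_33 = 12/240 = 0.05
I − A =
  [   0.95    -0.15    -0.15]
  [  -0.20     0.70    -0.35]
  [  -0.30     0.00     0.95]
Cofactors of I−A, C_ij = (−1)^(i+j)·(minor ij) (rows/columns in the sector order above):
  C_11 = (0.70)(0.95) − (-0.35)(0.00) = 0.6650
  C_12 = −[(-0.20)(0.95) − (-0.35)(-0.30)] = 0.2950
  C_13 = (-0.20)(0.00) − (0.70)(-0.30) = 0.2100
  C_21 = −[(-0.15)(0.95) − (-0.15)(0.00)] = 0.1425
  C_22 = (0.95)(0.95) − (-0.15)(-0.30) = 0.8575
  C_23 = −[(0.95)(0.00) − (-0.15)(-0.30)] = 0.0450
  C_31 = (-0.15)(-0.35) − (-0.15)(0.70) = 0.1575
  C_32 = −[(0.95)(-0.35) − (-0.15)(-0.20)] = 0.3625
  C_33 = (0.95)(0.70) − (-0.15)(-0.20) = 0.6350
det(I−A) = Σ_j (I−A)_1j·C_1j = (0.95)(0.6650) + (-0.15)(0.2950) + (-0.15)(0.2100) = 0.5560
adj(I−A) = Cᵀ =
  [ 0.6650   0.1425   0.1575]
  [ 0.2950   0.8575   0.3625]
  [ 0.2100   0.0450   0.6350]
(I − A)⁻¹ = adj(I−A) / det(I−A) ≈
  [   1.1960     0.2563     0.2833]
  [   0.5306     1.5423     0.6520]
  [   0.3777     0.0809     1.1421]
The output multiplier for sector j is the column-j sum of the Leontief inverse (I − A)⁻¹ = adj(I−A) / det(I−A).
Column 1 of adj(I−A): (0.6650, 0.2950, 0.2100); det(I−A) = 0.5560.
m_1 = (0.6650 + 0.2950 + 0.2100) / 0.5560 = 1.17 / 0.5560 ≈ 2.104.

m_1 = 2.104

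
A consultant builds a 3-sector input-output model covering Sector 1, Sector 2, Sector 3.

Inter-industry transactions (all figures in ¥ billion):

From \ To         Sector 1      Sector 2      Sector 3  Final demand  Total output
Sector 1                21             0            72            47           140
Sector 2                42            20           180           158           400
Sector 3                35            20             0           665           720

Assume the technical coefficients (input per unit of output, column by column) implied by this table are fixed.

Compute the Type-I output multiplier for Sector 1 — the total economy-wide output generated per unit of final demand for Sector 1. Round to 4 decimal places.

Technical coefficients a_ij = z_ij / X_j:
  a_11 = 21/140 = 0.15, a_21 = 42/140 = 0.30, a_31 = 35/140 = 0.25
  a_12 = 0/400 = 0.00, a_22 = 20/400 = 0.05, a_32 = 20/400 = 0.05
  a_13 = 72/720 = 0.10, a_23 = 180/720 = 0.25, a_33 = 0/720 = 0.00
I − A =
  [   0.85     0.00    -0.10]
  [  -0.30     0.95    -0.25]
  [  -0.25    -0.05     1.00]
Cofactors of I−A, C_ij = (−1)^(i+j)·(minor ij) (rows/columns in the sector order above):
  C_11 = (0.95)(1.00) − (-0.25)(-0.05) = 0.9375
  C_12 = −[(-0.30)(1.00) − (-0.25)(-0.25)] = 0.3625
  C_13 = (-0.30)(-0.05) − (0.95)(-0.25) = 0.2525
  C_21 = −[(0.00)(1.00) − (-0.10)(-0.05)] = 0.0050
  C_22 = (0.85)(1.00) − (-0.10)(-0.25) = 0.8250
  C_23 = −[(0.85)(-0.05) − (0.00)(-0.25)] = 0.0425
  C_31 = (0.00)(-0.25) − (-0.10)(0.95) = 0.0950
  C_32 = −[(0.85)(-0.25) − (-0.10)(-0.30)] = 0.2425
  C_33 = (0.85)(0.95) − (0.00)(-0.30) = 0.8075
det(I−A) = Σ_j (I−A)_1j·C_1j = (0.85)(0.9375) + (0.00)(0.3625) + (-0.10)(0.2525) = 0.771625
adj(I−A) = Cᵀ =
  [ 0.9375   0.0050   0.0950]
  [ 0.3625   0.8250   0.2425]
  [ 0.2525   0.0425   0.8075]
(I − A)⁻¹ = adj(I−A) / det(I−A) ≈
  [   1.21497     0.00648     0.12312]
  [   0.46979     1.06917     0.31427]
  [   0.32723     0.05508     1.04649]
The output multiplier for sector j is the column-j sum of the Leontief inverse (I − A)⁻¹ = adj(I−A) / det(I−A).
Column 1 of adj(I−A): (0.9375, 0.3625, 0.2525); det(I−A) = 0.771625.
m_1 = (0.9375 + 0.3625 + 0.2525) / 0.771625 = 1.5525 / 0.771625 ≈ 2.0120.

m_1 = 2.0120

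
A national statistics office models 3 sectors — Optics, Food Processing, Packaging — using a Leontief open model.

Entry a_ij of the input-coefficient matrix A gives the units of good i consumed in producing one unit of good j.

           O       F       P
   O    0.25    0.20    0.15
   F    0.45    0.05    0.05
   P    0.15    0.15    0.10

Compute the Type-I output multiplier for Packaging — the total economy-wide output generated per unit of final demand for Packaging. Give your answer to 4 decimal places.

m_P = 1.6870

I − A =
  [   0.75    -0.20    -0.15]
  [  -0.45     0.95    -0.05]
  [  -0.15    -0.15     0.90]
Cofactors of I−A, C_ij = (−1)^(i+j)·(minor ij) (rows/columns in the sector order above):
  C_11 = (0.95)(0.90) − (-0.05)(-0.15) = 0.8475
  C_12 = −[(-0.45)(0.90) − (-0.05)(-0.15)] = 0.4125
  C_13 = (-0.45)(-0.15) − (0.95)(-0.15) = 0.2100
  C_21 = −[(-0.20)(0.90) − (-0.15)(-0.15)] = 0.2025
  C_22 = (0.75)(0.90) − (-0.15)(-0.15) = 0.6525
  C_23 = −[(0.75)(-0.15) − (-0.20)(-0.15)] = 0.1425
  C_31 = (-0.20)(-0.05) − (-0.15)(0.95) = 0.1525
  C_32 = −[(0.75)(-0.05) − (-0.15)(-0.45)] = 0.1050
  C_33 = (0.75)(0.95) − (-0.20)(-0.45) = 0.6225
det(I−A) = Σ_j (I−A)_1j·C_1j = (0.75)(0.8475) + (-0.20)(0.4125) + (-0.15)(0.2100) = 0.521625
adj(I−A) = Cᵀ =
  [ 0.8475   0.2025   0.1525]
  [ 0.4125   0.6525   0.1050]
  [ 0.2100   0.1425   0.6225]
(I − A)⁻¹ = adj(I−A) / det(I−A) ≈
  [   1.62473     0.38821     0.29236]
  [   0.79080     1.25090     0.20129]
  [   0.40259     0.27318     1.19339]
The output multiplier for sector j is the column-j sum of the Leontief inverse (I − A)⁻¹ = adj(I−A) / det(I−A).
Column P of adj(I−A): (0.1525, 0.1050, 0.6225); det(I−A) = 0.521625.
m_P = (0.1525 + 0.1050 + 0.6225) / 0.521625 = 0.88 / 0.521625 ≈ 1.6870.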